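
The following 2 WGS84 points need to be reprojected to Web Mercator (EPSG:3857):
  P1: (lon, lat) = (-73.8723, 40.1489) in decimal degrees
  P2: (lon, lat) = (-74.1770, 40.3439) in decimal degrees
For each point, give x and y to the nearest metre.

P1: x -8223427 m, y 4887604 m; P2: x -8257346 m, y 4916043 m

Web Mercator: x = R·λ, y = R·ln tan(π/4+φ/2), R = 6378137 m.
P1 (40.1489°, -73.8723°) → (-8223426.820, 4887603.673) m.
P2 (40.3439°, -74.1770°) → (-8257345.869, 4916043.463) m.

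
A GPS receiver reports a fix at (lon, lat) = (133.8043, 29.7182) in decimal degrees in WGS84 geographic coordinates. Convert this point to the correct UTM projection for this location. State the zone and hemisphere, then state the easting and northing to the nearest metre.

Longitude 133.8043° lies in the 6° band [132°, 138°), giving zone 53; latitude is north of the equator, so 53N.
Zone 53 central meridian λ₀ = 6×53 − 183 = 135°; Δλ = -1.1957°.
Transverse Mercator on WGS84 with k₀ = 0.9996 gives E = 384348.774 m, N = 3288158.583 m.

Zone 53N: E 384349 m, N 3288159 m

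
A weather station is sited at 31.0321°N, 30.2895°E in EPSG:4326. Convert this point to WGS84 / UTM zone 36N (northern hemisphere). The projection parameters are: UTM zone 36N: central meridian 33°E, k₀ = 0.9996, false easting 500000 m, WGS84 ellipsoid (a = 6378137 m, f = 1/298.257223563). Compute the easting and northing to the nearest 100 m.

Zone 36 central meridian λ₀ = 6×36 − 183 = 33°; Δλ = -2.7105°.
Transverse Mercator on WGS84 with k₀ = 0.9996 gives E = 241280.418 m, N = 3436315.684 m.

E 241300 m, N 3436300 m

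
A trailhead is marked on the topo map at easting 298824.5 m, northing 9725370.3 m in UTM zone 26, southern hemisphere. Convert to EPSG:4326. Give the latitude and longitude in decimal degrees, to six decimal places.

Zone 26S: λ₀ = -27°, k₀ = 0.9996, false easting 500000 m, false northing 10000000 m.
Meridian distance M = (N − FN)/k₀ = -274739.6 m.
Inverse transverse Mercator on WGS84 gives φ = -2.48339992°, λ = -28.80929995°.

lat -2.483400°, lon -28.809300°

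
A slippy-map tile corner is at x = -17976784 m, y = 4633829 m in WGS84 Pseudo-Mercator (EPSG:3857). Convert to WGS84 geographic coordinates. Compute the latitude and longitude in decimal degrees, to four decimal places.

lat 38.3841°, lon -161.4882°

R = 6378137 m. λ = x/R = -161.48819827°.
φ = 2·arctan(exp(y/R)) − 90° = 2·arctan(2.06787) − 90° = 38.38409813°.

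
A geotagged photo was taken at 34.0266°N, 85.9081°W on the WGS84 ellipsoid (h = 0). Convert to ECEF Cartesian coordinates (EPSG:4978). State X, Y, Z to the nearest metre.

X 377590 m, Y -5278119 m, Z 3548892 m

WGS84: a = 6378137 m, e² = 0.006694380; N(φ) = a/√(1−e²sin²φ) = 6384832.430 m.
X = (N+h)·cosφ·cosλ = 377590.265 m; Y = (N+h)·cosφ·sinλ = -5278118.905 m; Z = (N(1−e²)+h)·sinφ = 3548892.291 m.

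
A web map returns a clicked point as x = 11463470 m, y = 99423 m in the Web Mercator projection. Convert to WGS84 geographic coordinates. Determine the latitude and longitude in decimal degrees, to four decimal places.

R = 6378137 m. λ = x/R = 102.97810310°.
φ = 2·arctan(exp(y/R)) − 90° = 2·arctan(1.01571) − 90° = 0.89309584°.

lat 0.8931°, lon 102.9781°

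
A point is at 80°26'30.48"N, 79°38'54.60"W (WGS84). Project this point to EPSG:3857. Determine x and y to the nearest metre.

x -8866430 m, y 15828315 m

Web Mercator is spherical with R = a = 6378137 m.
x = R·λ = 6378137 × -1.390128569 = -8866430.462 m.
y = R·ln tan(π/4 + φ/2) = 6378137 × 2.481651815 = 15828315.264 m.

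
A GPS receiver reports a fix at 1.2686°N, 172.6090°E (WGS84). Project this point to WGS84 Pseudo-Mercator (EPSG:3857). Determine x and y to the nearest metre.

x 19214746 m, y 141231 m

Web Mercator is spherical with R = a = 6378137 m.
x = R·λ = 6378137 × 3.012595369 = 19214745.986 m.
y = R·ln tan(π/4 + φ/2) = 6378137 × 0.022143056 = 141231.446 m.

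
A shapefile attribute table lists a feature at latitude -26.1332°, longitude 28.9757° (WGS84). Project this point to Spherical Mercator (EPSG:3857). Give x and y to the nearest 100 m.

Web Mercator is spherical with R = a = 6378137 m.
x = R·λ = 6378137 × 0.505721368 = 3225560.169 m.
y = R·ln tan(π/4 + φ/2) = 6378137 × -0.472800711 = -3015587.709 m.

x 3225600 m, y -3015600 m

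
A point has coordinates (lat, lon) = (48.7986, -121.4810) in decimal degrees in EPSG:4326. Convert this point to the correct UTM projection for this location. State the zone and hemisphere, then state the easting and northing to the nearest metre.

Longitude -121.4810° lies in the 6° band [-126°, -120°), giving zone 10; latitude is north of the equator, so 10N.
Zone 10 central meridian λ₀ = 6×10 − 183 = -123°; Δλ = +1.5190°.
Transverse Mercator on WGS84 with k₀ = 0.9996 gives E = 611549.054 m, N = 5406180.163 m.

Zone 10N: E 611549 m, N 5406180 m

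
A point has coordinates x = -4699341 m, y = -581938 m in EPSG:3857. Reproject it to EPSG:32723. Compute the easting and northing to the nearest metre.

E 808756 m, N 9422290 m

Web Mercator inverse (R = 6378137 m) → φ = -5.22040002°, λ = -42.21489846°.
UTM 23S forward: E = 808755.535 m, N = 9422289.746 m.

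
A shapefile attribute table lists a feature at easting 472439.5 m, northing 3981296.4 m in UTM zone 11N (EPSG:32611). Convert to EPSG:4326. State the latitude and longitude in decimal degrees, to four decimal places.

Zone 11N: λ₀ = -117°, k₀ = 0.9996, false easting 500000 m.
Meridian distance M = (N − FN)/k₀ = 3982889.6 m.
Inverse transverse Mercator on WGS84 gives φ = 35.97569977°, λ = -117.30569994°.

lat 35.9757°, lon -117.3057°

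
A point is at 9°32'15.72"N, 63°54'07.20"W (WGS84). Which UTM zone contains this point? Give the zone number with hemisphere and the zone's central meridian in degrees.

UTM zone = ⌊(λ + 180)/6⌋ + 1; -63.9020° ∈ [-66°, -60°) → zone 20.
Hemisphere: N (φ ≥ 0).
Central meridian λ₀ = 6×20 − 183 = -63°.

Zone 20N, central meridian -63°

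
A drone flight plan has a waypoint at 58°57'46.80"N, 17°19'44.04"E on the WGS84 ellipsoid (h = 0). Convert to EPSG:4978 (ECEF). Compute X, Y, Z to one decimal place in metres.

WGS84: a = 6378137 m, e² = 0.006694380; N(φ) = a/√(1−e²sin²φ) = 6393868.589 m.
X = (N+h)·cosφ·cosλ = 3146992.780 m; Y = (N+h)·cosφ·sinλ = 981920.707 m; Z = (N(1−e²)+h)·sinφ = 5441812.279 m.

X 3146992.8 m, Y 981920.7 m, Z 5441812.3 m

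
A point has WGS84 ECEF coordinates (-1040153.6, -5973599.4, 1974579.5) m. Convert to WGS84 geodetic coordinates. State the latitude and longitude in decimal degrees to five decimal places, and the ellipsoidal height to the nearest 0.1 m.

λ = atan2(Y, X) = -99.87759984°; p = √(X²+Y²) = 6063481.6 m.
Bowring's method on WGS84 (a = 6378137 m, b = 6356752.314 m) gives φ = 18.15150028°, h = 816.455 m.

lat 18.15150°, lon -99.87760°, h 816.5 m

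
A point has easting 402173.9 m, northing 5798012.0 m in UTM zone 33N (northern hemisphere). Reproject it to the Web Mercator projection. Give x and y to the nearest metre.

Unproject from UTM 33N (λ₀ = 15°) → φ = 52.32370000°, λ = 13.56459963°.
Web Mercator (R = 6378137 m): x = 1510004.324 m, y = 6858867.523 m.

x 1510004 m, y 6858868 m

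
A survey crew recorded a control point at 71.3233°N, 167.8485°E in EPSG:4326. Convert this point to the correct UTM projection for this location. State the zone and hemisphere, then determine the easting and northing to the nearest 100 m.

Longitude 167.8485° lies in the 6° band [162°, 168°), giving zone 58; latitude is north of the equator, so 58N.
Zone 58 central meridian λ₀ = 6×58 − 183 = 165°; Δλ = +2.8485°.
Transverse Mercator on WGS84 with k₀ = 0.9996 gives E = 601774.497 m, N = 7915852.240 m.

Zone 58N: E 601800 m, N 7915900 m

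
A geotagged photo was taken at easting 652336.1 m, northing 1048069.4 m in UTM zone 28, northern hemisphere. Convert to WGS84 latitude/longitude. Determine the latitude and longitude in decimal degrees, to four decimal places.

lat 9.4786°, lon -13.6123°

Zone 28N: λ₀ = -15°, k₀ = 0.9996, false easting 500000 m.
Meridian distance M = (N − FN)/k₀ = 1048488.8 m.
Inverse transverse Mercator on WGS84 gives φ = 9.47860001°, λ = -13.61229961°.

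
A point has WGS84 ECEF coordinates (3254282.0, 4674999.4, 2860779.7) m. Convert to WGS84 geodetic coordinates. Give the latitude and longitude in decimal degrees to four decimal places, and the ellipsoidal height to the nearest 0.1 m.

lat 26.8219°, lon 55.1581°, h 356.9 m

λ = atan2(Y, X) = 55.15810040°; p = √(X²+Y²) = 5696136.5 m.
Bowring's method on WGS84 (a = 6378137 m, b = 6356752.314 m) gives φ = 26.82189970°, h = 356.910 m.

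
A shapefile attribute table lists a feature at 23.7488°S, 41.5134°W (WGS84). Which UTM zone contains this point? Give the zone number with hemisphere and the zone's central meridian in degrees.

Zone 24S, central meridian -39°

UTM zone = ⌊(λ + 180)/6⌋ + 1; -41.5134° ∈ [-42°, -36°) → zone 24.
Hemisphere: S (φ < 0).
Central meridian λ₀ = 6×24 − 183 = -39°.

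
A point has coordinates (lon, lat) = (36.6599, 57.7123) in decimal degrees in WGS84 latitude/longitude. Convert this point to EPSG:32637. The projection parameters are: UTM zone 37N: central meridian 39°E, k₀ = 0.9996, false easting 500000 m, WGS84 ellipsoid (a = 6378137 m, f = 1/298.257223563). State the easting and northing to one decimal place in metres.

Zone 37 central meridian λ₀ = 6×37 − 183 = 39°; Δλ = -2.3401°.
Transverse Mercator on WGS84 with k₀ = 0.9996 gives E = 360587.519 m, N = 6399087.649 m.

E 360587.5 m, N 6399087.6 m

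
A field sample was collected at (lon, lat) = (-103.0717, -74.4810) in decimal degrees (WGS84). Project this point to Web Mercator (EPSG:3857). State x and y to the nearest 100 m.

x -11473900 m, y -12712700 m

Web Mercator is spherical with R = a = 6378137 m.
x = R·λ = 6378137 × -1.798940531 = -11473889.159 m.
y = R·ln tan(π/4 + φ/2) = 6378137 × -1.993169111 = -12712705.655 m.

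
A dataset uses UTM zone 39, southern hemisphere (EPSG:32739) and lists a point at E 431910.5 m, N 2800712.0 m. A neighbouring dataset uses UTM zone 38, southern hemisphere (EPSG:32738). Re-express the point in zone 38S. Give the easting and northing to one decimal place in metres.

E 715643.0 m, N 2793708.0 m

UTM 39S → geographic: φ = -64.91079990°, λ = 49.56080026°.
UTM 38S (λ₀ = 45°) forward: E = 715643.013 m, N = 2793708.033 m.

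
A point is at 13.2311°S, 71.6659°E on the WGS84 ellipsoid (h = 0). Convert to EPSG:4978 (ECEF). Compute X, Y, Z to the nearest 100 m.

WGS84: a = 6378137 m, e² = 0.006694380; N(φ) = a/√(1−e²sin²φ) = 6379255.669 m.
X = (N+h)·cosφ·cosλ = 1953375.743 m; Y = (N+h)·cosφ·sinλ = 5894692.008 m; Z = (N(1−e²)+h)·sinφ = -1450305.197 m.

X 1953400 m, Y 5894700 m, Z -1450300 m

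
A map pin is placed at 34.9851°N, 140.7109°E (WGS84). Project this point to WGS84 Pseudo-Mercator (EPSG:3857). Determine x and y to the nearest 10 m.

x 15663870 m, y 4161860 m

Web Mercator is spherical with R = a = 6378137 m.
x = R·λ = 6378137 × 2.455868498 = 15663865.737 m.
y = R·ln tan(π/4 + φ/2) = 6378137 × 0.652519141 = 4161856.478 m.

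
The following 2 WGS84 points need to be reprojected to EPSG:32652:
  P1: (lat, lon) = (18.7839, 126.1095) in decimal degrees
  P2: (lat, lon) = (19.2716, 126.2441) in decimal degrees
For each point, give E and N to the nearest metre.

UTM zone 52N: λ₀ = 129°, k₀ = 0.9996.
P1 (18.7839°, 126.1095°) → (195281.461, 2079393.226) m.
P2 (19.2716°, 126.2441°) → (210327.709, 2133180.372) m.

P1: E 195281 m, N 2079393 m; P2: E 210328 m, N 2133180 m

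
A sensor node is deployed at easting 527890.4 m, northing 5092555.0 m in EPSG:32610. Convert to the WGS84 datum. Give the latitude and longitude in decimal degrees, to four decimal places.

Zone 10N: λ₀ = -123°, k₀ = 0.9996, false easting 500000 m.
Meridian distance M = (N − FN)/k₀ = 5094592.8 m.
Inverse transverse Mercator on WGS84 gives φ = 45.98599973°, λ = -122.63990002°.

lat 45.9860°, lon -122.6399°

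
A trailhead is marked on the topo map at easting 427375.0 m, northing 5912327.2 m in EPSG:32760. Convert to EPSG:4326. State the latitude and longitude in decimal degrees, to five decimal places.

Zone 60S: λ₀ = 177°, k₀ = 0.9996, false easting 500000 m, false northing 10000000 m.
Meridian distance M = (N − FN)/k₀ = -4089308.5 m.
Inverse transverse Mercator on WGS84 gives φ = -36.93230000°, λ = 176.18449944°.

lat -36.93230°, lon 176.18450°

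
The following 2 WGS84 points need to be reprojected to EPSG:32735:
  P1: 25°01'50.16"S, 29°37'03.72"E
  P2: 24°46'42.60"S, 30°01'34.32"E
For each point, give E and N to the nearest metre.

UTM zone 35S: λ₀ = 27°, k₀ = 0.9996.
P1 (-25.0306°, 29.6177°) → (764145.293, 7229109.736) m.
P2 (-24.7785°, 30.0262°) → (806011.086, 7256189.183) m.

P1: E 764145 m, N 7229110 m; P2: E 806011 m, N 7256189 m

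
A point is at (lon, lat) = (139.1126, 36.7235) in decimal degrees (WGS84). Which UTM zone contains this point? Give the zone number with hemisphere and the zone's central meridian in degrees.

UTM zone = ⌊(λ + 180)/6⌋ + 1; 139.1126° ∈ [138°, 144°) → zone 54.
Hemisphere: N (φ ≥ 0).
Central meridian λ₀ = 6×54 − 183 = 141°.

Zone 54N, central meridian 141°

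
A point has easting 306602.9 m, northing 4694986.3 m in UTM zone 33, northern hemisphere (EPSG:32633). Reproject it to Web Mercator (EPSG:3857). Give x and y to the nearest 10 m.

Unproject from UTM 33N (λ₀ = 15°) → φ = 42.38310007°, λ = 12.65070003°.
Web Mercator (R = 6378137 m): x = 1408269.486 m, y = 5218539.849 m.

x 1408270 m, y 5218540 m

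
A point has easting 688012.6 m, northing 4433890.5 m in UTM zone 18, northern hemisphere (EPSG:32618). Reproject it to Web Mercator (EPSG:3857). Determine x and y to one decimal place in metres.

Unproject from UTM 18N (λ₀ = -75°) → φ = 40.03430025°, λ = -72.79639973°.
Web Mercator (R = 6378137 m): x = -8103658.1496 m, y = 4870927.952 m.

x -8103658.1 m, y 4870928.0 m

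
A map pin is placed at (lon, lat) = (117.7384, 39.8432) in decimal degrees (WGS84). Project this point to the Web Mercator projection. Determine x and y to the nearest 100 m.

Web Mercator is spherical with R = a = 6378137 m.
x = R·λ = 6378137 × 2.054922736 = 13106578.735 m.
y = R·ln tan(π/4 + φ/2) = 6378137 × 0.759341266 = 4843182.624 m.

x 13106600 m, y 4843200 m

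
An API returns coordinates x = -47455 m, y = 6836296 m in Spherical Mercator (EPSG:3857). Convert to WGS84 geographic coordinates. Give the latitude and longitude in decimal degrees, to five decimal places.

R = 6378137 m. λ = x/R = -0.42629552°.
φ = 2·arctan(exp(y/R)) − 90° = 2·arctan(2.92073) − 90° = 52.19959742°.

lat 52.19960°, lon -0.42630°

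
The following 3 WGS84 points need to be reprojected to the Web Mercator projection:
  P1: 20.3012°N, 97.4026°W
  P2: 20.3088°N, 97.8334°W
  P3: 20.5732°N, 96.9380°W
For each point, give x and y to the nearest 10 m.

Web Mercator: x = R·λ, y = R·ln tan(π/4+φ/2), R = 6378137 m.
P1 (20.3012°, -97.4026°) → (-10842807.834, 2308746.546) m.
P2 (20.3088°, -97.8334°) → (-10890764.271, 2309648.631) m.
P3 (20.5732°, -96.9380°) → (-10791088.799, 2341059.401) m.

P1: x -10842810 m, y 2308750 m; P2: x -10890760 m, y 2309650 m; P3: x -10791090 m, y 2341060 m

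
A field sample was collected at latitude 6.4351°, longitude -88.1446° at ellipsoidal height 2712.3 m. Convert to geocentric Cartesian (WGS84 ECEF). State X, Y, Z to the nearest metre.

WGS84: a = 6378137 m, e² = 0.006694380; N(φ) = a/√(1−e²sin²φ) = 6378405.188 m.
X = (N+h)·cosφ·cosλ = 205300.876 m; Y = (N+h)·cosφ·sinλ = -6337588.508 m; Z = (N(1−e²)+h)·sinφ = 710395.339 m.

X 205301 m, Y -6337589 m, Z 710395 m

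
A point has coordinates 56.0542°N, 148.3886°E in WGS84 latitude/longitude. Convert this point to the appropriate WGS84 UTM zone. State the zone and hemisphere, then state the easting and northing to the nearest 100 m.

Longitude 148.3886° lies in the 6° band [144°, 150°), giving zone 55; latitude is north of the equator, so 55N.
Zone 55 central meridian λ₀ = 6×55 − 183 = 147°; Δλ = +1.3886°.
Transverse Mercator on WGS84 with k₀ = 0.9996 gives E = 586479.524 m, N = 6212981.335 m.

Zone 55N: E 586500 m, N 6213000 m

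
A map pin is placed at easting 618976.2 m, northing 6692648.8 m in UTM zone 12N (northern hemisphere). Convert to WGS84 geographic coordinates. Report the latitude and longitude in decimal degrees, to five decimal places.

Zone 12N: λ₀ = -111°, k₀ = 0.9996, false easting 500000 m.
Meridian distance M = (N − FN)/k₀ = 6695326.9 m.
Inverse transverse Mercator on WGS84 gives φ = 60.35279964°, λ = -108.84370003°.

lat 60.35280°, lon -108.84370°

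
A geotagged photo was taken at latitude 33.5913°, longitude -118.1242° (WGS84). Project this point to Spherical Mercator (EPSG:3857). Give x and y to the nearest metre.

Web Mercator is spherical with R = a = 6378137 m.
x = R·λ = 6378137 × -2.061656216 = -13149525.794 m.
y = R·ln tan(π/4 + φ/2) = 6378137 × 0.623074534 = 3974054.737 m.

x -13149526 m, y 3974055 m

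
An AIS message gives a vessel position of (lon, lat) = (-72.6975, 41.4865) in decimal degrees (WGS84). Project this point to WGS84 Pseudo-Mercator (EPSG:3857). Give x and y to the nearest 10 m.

x -8092650 m, y 5084370 m

Web Mercator is spherical with R = a = 6378137 m.
x = R·λ = 6378137 × -1.268810733 = -8092648.682 m.
y = R·ln tan(π/4 + φ/2) = 6378137 × 0.797155551 = 5084367.314 m.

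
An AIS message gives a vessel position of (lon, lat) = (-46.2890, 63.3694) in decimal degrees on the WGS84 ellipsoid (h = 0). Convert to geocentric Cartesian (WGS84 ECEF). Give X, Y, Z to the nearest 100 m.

X 1980900 m, Y -2072100 m, Z 5678600 m

WGS84: a = 6378137 m, e² = 0.006694380; N(φ) = a/√(1−e²sin²φ) = 6395265.263 m.
X = (N+h)·cosφ·cosλ = 1980875.657 m; Y = (N+h)·cosφ·sinλ = -2072071.384 m; Z = (N(1−e²)+h)·sinφ = 5678552.795 m.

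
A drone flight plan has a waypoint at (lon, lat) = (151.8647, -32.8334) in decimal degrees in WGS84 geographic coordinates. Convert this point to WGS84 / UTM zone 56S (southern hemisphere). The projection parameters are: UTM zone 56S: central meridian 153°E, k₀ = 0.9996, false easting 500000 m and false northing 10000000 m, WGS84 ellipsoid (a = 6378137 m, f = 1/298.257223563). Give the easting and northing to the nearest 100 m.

E 393700 m, N 6366600 m

Zone 56 central meridian λ₀ = 6×56 − 183 = 153°; Δλ = -1.1353°.
Transverse Mercator on WGS84 with k₀ = 0.9996 gives E = 393743.247 m, N = 6366611.271 m.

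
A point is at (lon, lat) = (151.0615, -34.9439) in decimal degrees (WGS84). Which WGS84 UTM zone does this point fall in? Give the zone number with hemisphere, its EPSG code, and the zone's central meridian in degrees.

UTM zone = ⌊(λ + 180)/6⌋ + 1; 151.0615° ∈ [150°, 156°) → zone 56.
Hemisphere: S (φ < 0).
Central meridian λ₀ = 6×56 − 183 = 153°.
EPSG code: 32756.

Zone 56S (EPSG:32756), central meridian 153°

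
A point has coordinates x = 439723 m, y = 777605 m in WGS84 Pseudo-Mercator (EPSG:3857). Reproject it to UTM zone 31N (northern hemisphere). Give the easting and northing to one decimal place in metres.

E 604951.2 m, N 770328.4 m

Web Mercator inverse (R = 6378137 m) → φ = 6.96810378°, λ = 3.95009892°.
UTM 31N forward: E = 604951.211 m, N = 770328.425 m.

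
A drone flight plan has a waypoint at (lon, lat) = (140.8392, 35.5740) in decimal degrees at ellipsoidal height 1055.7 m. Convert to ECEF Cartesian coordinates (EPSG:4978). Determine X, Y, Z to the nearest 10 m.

WGS84: a = 6378137 m, e² = 0.006694380; N(φ) = a/√(1−e²sin²φ) = 6385374.550 m.
X = (N+h)·cosφ·cosλ = -4027692.674 m; Y = (N+h)·cosφ·sinλ = 3280319.965 m; Z = (N(1−e²)+h)·sinφ = 3690463.215 m.

X -4027690 m, Y 3280320 m, Z 3690460 m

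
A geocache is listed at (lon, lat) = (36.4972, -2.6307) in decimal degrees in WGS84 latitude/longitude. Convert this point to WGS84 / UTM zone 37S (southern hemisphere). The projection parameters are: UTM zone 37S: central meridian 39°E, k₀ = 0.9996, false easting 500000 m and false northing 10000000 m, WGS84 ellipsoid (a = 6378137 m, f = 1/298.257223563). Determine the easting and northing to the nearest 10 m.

E 221700 m, N 9708950 m

Zone 37 central meridian λ₀ = 6×37 − 183 = 39°; Δλ = -2.5028°.
Transverse Mercator on WGS84 with k₀ = 0.9996 gives E = 221703.826 m, N = 9708947.439 m.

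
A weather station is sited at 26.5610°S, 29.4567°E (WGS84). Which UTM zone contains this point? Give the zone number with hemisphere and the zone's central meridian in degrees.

Zone 35S, central meridian 27°

UTM zone = ⌊(λ + 180)/6⌋ + 1; 29.4567° ∈ [24°, 30°) → zone 35.
Hemisphere: S (φ < 0).
Central meridian λ₀ = 6×35 − 183 = 27°.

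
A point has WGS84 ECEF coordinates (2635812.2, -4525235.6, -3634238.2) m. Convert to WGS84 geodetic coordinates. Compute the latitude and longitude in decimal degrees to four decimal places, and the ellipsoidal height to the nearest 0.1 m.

λ = atan2(Y, X) = -59.78050033°; p = √(X²+Y²) = 5236913.5 m.
Bowring's method on WGS84 (a = 6378137 m, b = 6356752.314 m) gives φ = -34.93970016°, h = 3235.755 m.

lat -34.9397°, lon -59.7805°, h 3235.8 m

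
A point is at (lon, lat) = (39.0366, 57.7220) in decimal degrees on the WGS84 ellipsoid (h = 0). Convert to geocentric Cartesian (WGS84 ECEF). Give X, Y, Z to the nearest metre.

WGS84: a = 6378137 m, e² = 0.006694380; N(φ) = a/√(1−e²sin²φ) = 6393452.443 m.
X = (N+h)·cosφ·cosλ = 2652021.626 m; Y = (N+h)·cosφ·sinλ = 2150371.204 m; Z = (N(1−e²)+h)·sinφ = 5369266.566 m.

X 2652022 m, Y 2150371 m, Z 5369267 m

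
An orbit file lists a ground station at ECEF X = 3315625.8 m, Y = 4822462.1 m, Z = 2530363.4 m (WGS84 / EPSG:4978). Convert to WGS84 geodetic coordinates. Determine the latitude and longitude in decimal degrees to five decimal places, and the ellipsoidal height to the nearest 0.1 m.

lat 23.52270°, lon 55.49000°, h 1157.4 m

λ = atan2(Y, X) = 55.48999978°; p = √(X²+Y²) = 5852308.5 m.
Bowring's method on WGS84 (a = 6378137 m, b = 6356752.314 m) gives φ = 23.52270023°, h = 1157.432 m.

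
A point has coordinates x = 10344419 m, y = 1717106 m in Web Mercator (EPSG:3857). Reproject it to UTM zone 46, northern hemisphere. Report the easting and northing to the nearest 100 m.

E 492000 m, N 1685100 m

Web Mercator inverse (R = 6378137 m) → φ = 15.24200304°, λ = 92.92549693°.
UTM 46N forward: E = 491999.441 m, N = 1685094.256 m.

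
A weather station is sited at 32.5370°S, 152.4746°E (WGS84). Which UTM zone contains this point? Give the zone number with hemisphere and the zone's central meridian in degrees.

Zone 56S, central meridian 153°

UTM zone = ⌊(λ + 180)/6⌋ + 1; 152.4746° ∈ [150°, 156°) → zone 56.
Hemisphere: S (φ < 0).
Central meridian λ₀ = 6×56 − 183 = 153°.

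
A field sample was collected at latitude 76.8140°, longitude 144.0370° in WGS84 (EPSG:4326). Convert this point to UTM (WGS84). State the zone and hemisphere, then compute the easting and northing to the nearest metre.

Longitude 144.0370° lies in the 6° band [144°, 150°), giving zone 55; latitude is north of the equator, so 55N.
Zone 55 central meridian λ₀ = 6×55 − 183 = 147°; Δλ = -2.9630°.
Transverse Mercator on WGS84 with k₀ = 0.9996 gives E = 424579.736 m, N = 8527916.359 m.

Zone 55N: E 424580 m, N 8527916 m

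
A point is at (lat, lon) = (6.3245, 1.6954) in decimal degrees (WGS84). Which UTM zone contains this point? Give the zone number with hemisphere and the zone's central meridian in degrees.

Zone 31N, central meridian 3°

UTM zone = ⌊(λ + 180)/6⌋ + 1; 1.6954° ∈ [0°, 6°) → zone 31.
Hemisphere: N (φ ≥ 0).
Central meridian λ₀ = 6×31 − 183 = 3°.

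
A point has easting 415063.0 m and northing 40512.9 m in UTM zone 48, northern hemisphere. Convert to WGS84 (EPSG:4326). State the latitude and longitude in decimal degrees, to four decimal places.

Zone 48N: λ₀ = 105°, k₀ = 0.9996, false easting 500000 m.
Meridian distance M = (N − FN)/k₀ = 40529.1 m.
Inverse transverse Mercator on WGS84 gives φ = 0.36650012°, λ = 104.23669984°.

lat 0.3665°, lon 104.2367°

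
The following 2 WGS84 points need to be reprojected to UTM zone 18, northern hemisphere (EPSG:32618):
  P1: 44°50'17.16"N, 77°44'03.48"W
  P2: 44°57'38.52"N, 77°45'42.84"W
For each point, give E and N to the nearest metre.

P1: E 283889 m, N 4968603 m; P2: E 282171 m, N 4982296 m

UTM zone 18N: λ₀ = -75°, k₀ = 0.9996.
P1 (44.8381°, -77.7343°) → (283888.723, 4968603.023) m.
P2 (44.9607°, -77.7619°) → (282171.048, 4982295.993) m.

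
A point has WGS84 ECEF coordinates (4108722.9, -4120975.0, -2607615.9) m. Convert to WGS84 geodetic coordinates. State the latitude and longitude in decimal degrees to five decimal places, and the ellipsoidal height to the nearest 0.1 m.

λ = atan2(Y, X) = -45.08529998°; p = √(X²+Y²) = 5819281.6 m.
Bowring's method on WGS84 (a = 6378137 m, b = 6356752.314 m) gives φ = -24.28100039°, h = 2263.413 m.

lat -24.28100°, lon -45.08530°, h 2263.4 m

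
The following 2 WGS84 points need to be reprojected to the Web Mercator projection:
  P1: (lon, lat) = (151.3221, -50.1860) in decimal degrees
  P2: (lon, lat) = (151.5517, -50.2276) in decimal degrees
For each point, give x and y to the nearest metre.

P1: x 16845099 m, y -6478550 m; P2: x 16870658 m, y -6485786 m

Web Mercator: x = R·λ, y = R·ln tan(π/4+φ/2), R = 6378137 m.
P1 (-50.1860°, 151.3221°) → (16845099.118, -6478550.293) m.
P2 (-50.2276°, 151.5517°) → (16870658.073, -6485785.852) m.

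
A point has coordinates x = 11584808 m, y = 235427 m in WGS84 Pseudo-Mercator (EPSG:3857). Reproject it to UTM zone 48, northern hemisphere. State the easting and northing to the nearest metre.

Web Mercator inverse (R = 6378137 m) → φ = 2.11439665°, λ = 104.06810090°.
UTM 48N forward: E = 396368.504 m, N = 233736.520 m.

E 396369 m, N 233737 m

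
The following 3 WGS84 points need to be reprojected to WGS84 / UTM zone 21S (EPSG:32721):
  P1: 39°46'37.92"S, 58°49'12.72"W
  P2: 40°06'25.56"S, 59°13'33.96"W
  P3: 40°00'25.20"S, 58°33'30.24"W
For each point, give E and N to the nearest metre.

UTM zone 21S: λ₀ = -57°, k₀ = 0.9996.
P1 (-39.7772°, -58.8202°) → (344119.676, 5595386.452) m.
P2 (-40.1071°, -59.2261°) → (310269.761, 5557980.523) m.
P3 (-40.0070°, -58.5584°) → (366986.148, 5570302.761) m.

P1: E 344120 m, N 5595386 m; P2: E 310270 m, N 5557981 m; P3: E 366986 m, N 5570303 m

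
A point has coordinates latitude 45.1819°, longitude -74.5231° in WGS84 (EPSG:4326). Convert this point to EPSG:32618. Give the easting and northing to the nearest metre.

Zone 18 central meridian λ₀ = 6×18 − 183 = -75°; Δλ = +0.4769°.
Transverse Mercator on WGS84 with k₀ = 0.9996 gives E = 537467.894 m, N = 5003268.119 m.

E 537468 m, N 5003268 m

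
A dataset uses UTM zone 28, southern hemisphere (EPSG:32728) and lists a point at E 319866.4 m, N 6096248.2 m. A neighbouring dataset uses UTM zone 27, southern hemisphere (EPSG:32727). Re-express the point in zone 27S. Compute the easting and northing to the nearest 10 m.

UTM 28S → geographic: φ = -35.26070037°, λ = -16.98019992°.
UTM 27S (λ₀ = -21°) forward: E = 865746.998 m, N = 6090631.641 m.

E 865750 m, N 6090630 m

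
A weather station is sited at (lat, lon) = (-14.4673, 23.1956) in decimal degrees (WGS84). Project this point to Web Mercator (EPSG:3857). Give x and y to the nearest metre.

x 2582122 m, y -1627884 m

Web Mercator is spherical with R = a = 6378137 m.
x = R·λ = 6378137 × 0.404839592 = 2582122.381 m.
y = R·ln tan(π/4 + φ/2) = 6378137 × -0.255228734 = -1627883.835 m.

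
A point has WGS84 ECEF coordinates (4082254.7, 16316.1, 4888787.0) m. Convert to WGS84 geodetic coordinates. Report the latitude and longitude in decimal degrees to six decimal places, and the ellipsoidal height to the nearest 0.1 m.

lat 50.326200°, lon 0.229001°, h 3578.5 m

λ = atan2(Y, X) = 0.22900058°; p = √(X²+Y²) = 4082287.3 m.
Bowring's method on WGS84 (a = 6378137 m, b = 6356752.314 m) gives φ = 50.32619999°, h = 3578.500 m.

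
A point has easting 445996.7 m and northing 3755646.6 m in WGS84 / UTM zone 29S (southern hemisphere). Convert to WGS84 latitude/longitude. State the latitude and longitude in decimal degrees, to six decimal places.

Zone 29S: λ₀ = -9°, k₀ = 0.9996, false easting 500000 m, false northing 10000000 m.
Meridian distance M = (N − FN)/k₀ = -6246852.1 m.
Inverse transverse Mercator on WGS84 gives φ = -56.34079959°, λ = -9.87360017°.

lat -56.340800°, lon -9.873600°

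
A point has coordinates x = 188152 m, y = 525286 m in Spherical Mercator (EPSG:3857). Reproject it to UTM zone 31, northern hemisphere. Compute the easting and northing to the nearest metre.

Web Mercator inverse (R = 6378137 m) → φ = 4.71339915°, λ = 1.69019817°.
UTM 31N forward: E = 354728.892 m, N = 521120.473 m.

E 354729 m, N 521120 m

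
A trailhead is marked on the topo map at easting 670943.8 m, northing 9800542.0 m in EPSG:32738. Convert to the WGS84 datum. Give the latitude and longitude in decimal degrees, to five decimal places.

lat -1.80390°, lon 46.53680°

Zone 38S: λ₀ = 45°, k₀ = 0.9996, false easting 500000 m, false northing 10000000 m.
Meridian distance M = (N − FN)/k₀ = -199537.8 m.
Inverse transverse Mercator on WGS84 gives φ = -1.80390008°, λ = 46.53680020°.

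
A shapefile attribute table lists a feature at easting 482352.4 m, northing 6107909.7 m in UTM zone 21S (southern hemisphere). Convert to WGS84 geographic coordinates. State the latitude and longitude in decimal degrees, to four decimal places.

lat -35.1716°, lon -57.1938°

Zone 21S: λ₀ = -57°, k₀ = 0.9996, false easting 500000 m, false northing 10000000 m.
Meridian distance M = (N − FN)/k₀ = -3893647.8 m.
Inverse transverse Mercator on WGS84 gives φ = -35.17159987°, λ = -57.19380019°.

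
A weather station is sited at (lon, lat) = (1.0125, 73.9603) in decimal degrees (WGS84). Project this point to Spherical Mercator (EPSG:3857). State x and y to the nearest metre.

x 112711 m, y 12499531 m

Web Mercator is spherical with R = a = 6378137 m.
x = R·λ = 6378137 × 0.017671459 = 112710.984 m.
y = R·ln tan(π/4 + φ/2) = 6378137 × 1.959746431 = 12499531.225 m.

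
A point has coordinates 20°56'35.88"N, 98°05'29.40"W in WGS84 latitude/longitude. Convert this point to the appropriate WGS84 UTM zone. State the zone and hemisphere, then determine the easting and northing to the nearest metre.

Zone 14N: E 594458 m, N 2316140 m

Longitude -98.0915° lies in the 6° band [-102°, -96°), giving zone 14; latitude is north of the equator, so 14N.
Zone 14 central meridian λ₀ = 6×14 − 183 = -99°; Δλ = +0.9085°.
Transverse Mercator on WGS84 with k₀ = 0.9996 gives E = 594457.905 m, N = 2316140.212 m.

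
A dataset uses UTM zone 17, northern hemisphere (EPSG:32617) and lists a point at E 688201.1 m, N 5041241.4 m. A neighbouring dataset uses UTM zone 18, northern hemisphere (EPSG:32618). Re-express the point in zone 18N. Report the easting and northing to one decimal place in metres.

UTM 17N → geographic: φ = 45.49930037°, λ = -78.59109986°.
UTM 18N (λ₀ = -75°) forward: E = 219438.396 m, N = 5044693.919 m.

E 219438.4 m, N 5044693.9 m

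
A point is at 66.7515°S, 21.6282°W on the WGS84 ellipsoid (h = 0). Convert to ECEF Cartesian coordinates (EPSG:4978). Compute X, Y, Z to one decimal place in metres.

X 2346968.6 m, Y -930567.1 m, Z -5837529.8 m

WGS84: a = 6378137 m, e² = 0.006694380; N(φ) = a/√(1−e²sin²φ) = 6396236.359 m.
X = (N+h)·cosφ·cosλ = 2346968.635 m; Y = (N+h)·cosφ·sinλ = -930567.095 m; Z = (N(1−e²)+h)·sinφ = -5837529.831 m.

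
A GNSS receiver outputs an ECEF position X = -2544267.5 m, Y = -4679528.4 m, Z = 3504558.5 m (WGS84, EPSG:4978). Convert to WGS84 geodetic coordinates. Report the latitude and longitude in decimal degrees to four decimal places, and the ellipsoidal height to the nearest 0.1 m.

lat 33.5198°, lon -118.5330°, h 4333.6 m

λ = atan2(Y, X) = -118.53300024°; p = √(X²+Y²) = 5326470.0 m.
Bowring's method on WGS84 (a = 6378137 m, b = 6356752.314 m) gives φ = 33.51980015°, h = 4333.596 m.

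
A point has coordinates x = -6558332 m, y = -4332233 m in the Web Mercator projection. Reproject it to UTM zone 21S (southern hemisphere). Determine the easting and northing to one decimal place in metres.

Web Mercator inverse (R = 6378137 m) → φ = -36.22940332°, λ = -58.91449874°.
UTM 21S forward: E = 327942.163 m, N = 5988907.567 m.

E 327942.2 m, N 5988907.6 m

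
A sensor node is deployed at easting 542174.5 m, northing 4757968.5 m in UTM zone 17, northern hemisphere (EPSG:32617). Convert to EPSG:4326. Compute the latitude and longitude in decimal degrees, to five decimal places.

lat 42.97320°, lon -80.48280°

Zone 17N: λ₀ = -81°, k₀ = 0.9996, false easting 500000 m.
Meridian distance M = (N − FN)/k₀ = 4759872.4 m.
Inverse transverse Mercator on WGS84 gives φ = 42.97320032°, λ = -80.48279973°.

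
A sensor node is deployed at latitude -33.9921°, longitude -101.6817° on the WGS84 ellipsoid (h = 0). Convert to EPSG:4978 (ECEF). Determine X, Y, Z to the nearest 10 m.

X -1071850 m, Y -5184100 m, Z -3545720 m

WGS84: a = 6378137 m, e² = 0.006694380; N(φ) = a/√(1−e²sin²φ) = 6384820.472 m.
X = (N+h)·cosφ·cosλ = -1071849.177 m; Y = (N+h)·cosφ·sinλ = -5184101.695 m; Z = (N(1−e²)+h)·sinφ = -3545720.056 m.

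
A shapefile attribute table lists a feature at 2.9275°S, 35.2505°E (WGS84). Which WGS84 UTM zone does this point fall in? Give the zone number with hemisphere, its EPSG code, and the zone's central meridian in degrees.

UTM zone = ⌊(λ + 180)/6⌋ + 1; 35.2505° ∈ [30°, 36°) → zone 36.
Hemisphere: S (φ < 0).
Central meridian λ₀ = 6×36 − 183 = 33°.
EPSG code: 32736.

Zone 36S (EPSG:32736), central meridian 33°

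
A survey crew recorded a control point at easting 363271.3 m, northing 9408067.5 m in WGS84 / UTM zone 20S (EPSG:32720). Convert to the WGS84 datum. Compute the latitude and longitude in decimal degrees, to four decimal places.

Zone 20S: λ₀ = -63°, k₀ = 0.9996, false easting 500000 m, false northing 10000000 m.
Meridian distance M = (N − FN)/k₀ = -592169.4 m.
Inverse transverse Mercator on WGS84 gives φ = -5.35399967°, λ = -64.23400023°.

lat -5.3540°, lon -64.2340°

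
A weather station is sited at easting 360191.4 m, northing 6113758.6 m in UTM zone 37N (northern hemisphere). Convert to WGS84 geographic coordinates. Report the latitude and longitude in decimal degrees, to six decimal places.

lat 55.150700°, lon 36.806000°

Zone 37N: λ₀ = 39°, k₀ = 0.9996, false easting 500000 m.
Meridian distance M = (N − FN)/k₀ = 6116205.1 m.
Inverse transverse Mercator on WGS84 gives φ = 55.15070029°, λ = 36.80600008°.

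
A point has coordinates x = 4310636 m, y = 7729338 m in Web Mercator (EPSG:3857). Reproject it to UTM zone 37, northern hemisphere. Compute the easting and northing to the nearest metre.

E 483111 m, N 6300623 m

Web Mercator inverse (R = 6378137 m) → φ = 56.84909823°, λ = 38.72310203°.
UTM 37N forward: E = 483111.039 m, N = 6300622.612 m.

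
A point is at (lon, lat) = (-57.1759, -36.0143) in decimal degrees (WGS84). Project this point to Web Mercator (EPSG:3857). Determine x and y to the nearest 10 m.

Web Mercator is spherical with R = a = 6378137 m.
x = R·λ = 6378137 × -0.997907708 = -6364792.074 m.
y = R·ln tan(π/4 + φ/2) = 6378137 × -0.674584006 = -4302589.208 m.

x -6364790 m, y -4302590 m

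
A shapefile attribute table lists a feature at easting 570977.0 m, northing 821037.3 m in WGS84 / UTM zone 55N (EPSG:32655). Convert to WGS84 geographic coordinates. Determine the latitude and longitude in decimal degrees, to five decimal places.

Zone 55N: λ₀ = 147°, k₀ = 0.9996, false easting 500000 m.
Meridian distance M = (N − FN)/k₀ = 821365.8 m.
Inverse transverse Mercator on WGS84 gives φ = 7.42729967°, λ = 147.64320032°.

lat 7.42730°, lon 147.64320°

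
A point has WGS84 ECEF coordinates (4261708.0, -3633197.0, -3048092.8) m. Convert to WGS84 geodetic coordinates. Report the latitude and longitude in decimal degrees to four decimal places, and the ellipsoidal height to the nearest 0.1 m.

lat -28.7205°, lon -40.4483°, h 2751.2 m

λ = atan2(Y, X) = -40.44829989°; p = √(X²+Y²) = 5600203.2 m.
Bowring's method on WGS84 (a = 6378137 m, b = 6356752.314 m) gives φ = -28.72050011°, h = 2751.171 m.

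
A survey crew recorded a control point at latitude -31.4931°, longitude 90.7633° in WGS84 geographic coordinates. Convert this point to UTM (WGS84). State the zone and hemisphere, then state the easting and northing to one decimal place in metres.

Longitude 90.7633° lies in the 6° band [90°, 96°), giving zone 46; latitude is south of the equator, so 46S.
Zone 46 central meridian λ₀ = 6×46 − 183 = 93°; Δλ = -2.2367°.
Transverse Mercator on WGS84 with k₀ = 0.9996 gives E = 287553.012 m, N = 6513581.190 m.

Zone 46S: E 287553.0 m, N 6513581.2 m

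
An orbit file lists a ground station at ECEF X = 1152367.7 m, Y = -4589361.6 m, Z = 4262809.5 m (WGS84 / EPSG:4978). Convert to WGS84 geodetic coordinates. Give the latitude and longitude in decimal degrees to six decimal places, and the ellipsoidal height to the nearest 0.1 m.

lat 42.206500°, lon -75.904701°, h 279.6 m

λ = atan2(Y, X) = -75.90470052°; p = √(X²+Y²) = 4731827.5 m.
Bowring's method on WGS84 (a = 6378137 m, b = 6356752.314 m) gives φ = 42.20650008°, h = 279.552 m.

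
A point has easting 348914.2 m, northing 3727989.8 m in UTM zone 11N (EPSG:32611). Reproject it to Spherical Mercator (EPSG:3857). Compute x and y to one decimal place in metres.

Unproject from UTM 11N (λ₀ = -117°) → φ = 33.68109958°, λ = -118.62990029°.
Web Mercator (R = 6378137 m): x = -13205820.094 m, y = 3986061.449 m.

x -13205820.1 m, y 3986061.4 m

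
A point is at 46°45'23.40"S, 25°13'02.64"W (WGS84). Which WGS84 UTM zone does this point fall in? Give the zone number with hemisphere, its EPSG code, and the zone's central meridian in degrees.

Zone 26S (EPSG:32726), central meridian -27°

UTM zone = ⌊(λ + 180)/6⌋ + 1; -25.2174° ∈ [-30°, -24°) → zone 26.
Hemisphere: S (φ < 0).
Central meridian λ₀ = 6×26 − 183 = -27°.
EPSG code: 32726.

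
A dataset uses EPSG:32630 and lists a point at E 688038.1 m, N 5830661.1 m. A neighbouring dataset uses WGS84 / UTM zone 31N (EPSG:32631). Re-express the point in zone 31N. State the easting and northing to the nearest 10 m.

UTM 30N → geographic: φ = 52.59339977°, λ = -0.22380031°.
UTM 31N (λ₀ = 3°) forward: E = 281652.726 m, N = 5831922.874 m.

E 281650 m, N 5831920 m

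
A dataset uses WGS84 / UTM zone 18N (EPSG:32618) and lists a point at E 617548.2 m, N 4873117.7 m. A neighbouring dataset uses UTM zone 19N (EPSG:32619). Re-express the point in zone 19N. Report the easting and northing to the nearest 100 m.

E 136500 m, N 4882100 m

UTM 18N → geographic: φ = 44.00179999°, λ = -73.53379995°.
UTM 19N (λ₀ = -69°) forward: E = 136504.064 m, N = 4882074.119 m.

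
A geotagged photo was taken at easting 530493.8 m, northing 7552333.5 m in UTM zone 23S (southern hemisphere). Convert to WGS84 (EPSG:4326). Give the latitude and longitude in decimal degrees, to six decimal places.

lat -22.133800°, lon -44.704300°

Zone 23S: λ₀ = -45°, k₀ = 0.9996, false easting 500000 m, false northing 10000000 m.
Meridian distance M = (N − FN)/k₀ = -2448646.0 m.
Inverse transverse Mercator on WGS84 gives φ = -22.13379991°, λ = -44.70429987°.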